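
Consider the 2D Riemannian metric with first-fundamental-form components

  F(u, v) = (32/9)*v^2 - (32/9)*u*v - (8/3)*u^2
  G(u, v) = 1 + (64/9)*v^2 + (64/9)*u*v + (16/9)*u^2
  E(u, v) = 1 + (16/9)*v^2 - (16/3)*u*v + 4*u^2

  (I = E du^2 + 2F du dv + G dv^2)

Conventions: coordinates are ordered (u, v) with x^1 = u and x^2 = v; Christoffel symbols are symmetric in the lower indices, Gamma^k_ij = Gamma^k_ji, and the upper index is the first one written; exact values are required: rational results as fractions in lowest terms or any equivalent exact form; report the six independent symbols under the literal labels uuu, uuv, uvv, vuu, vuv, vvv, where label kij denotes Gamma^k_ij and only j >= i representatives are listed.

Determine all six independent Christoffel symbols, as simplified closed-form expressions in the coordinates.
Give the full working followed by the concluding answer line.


E = 1 + (16/9)*v^2 - (16/3)*u*v + 4*u^2; F = (32/9)*v^2 - (32/9)*u*v - (8/3)*u^2; G = 1 + (64/9)*v^2 + (64/9)*u*v + (16/9)*u^2
Gamma^k_ij = (1/2) g^{kl} (d_i g_jl + d_j g_il - d_l g_ij), with g^inv = (1/(EG-F^2)) [[G, -F], [-F, E]]
first partials: E_u = -(16/3)*v + 8*u, E_v = (32/9)*v - (16/3)*u, F_u = -(32/9)*v - (16/3)*u, F_v = (64/9)*v - (32/9)*u, G_u = (64/9)*v + (32/9)*u, G_v = (128/9)*v + (64/9)*u
D = EG - F^2 = 1 + (80/9)*v^2 + (16/9)*u*v + (52/9)*u^2
expanded: Gamma^u_uu = (G E_u - 2F F_u + F E_v)/(2D), Gamma^u_uv = (G E_v - F G_u)/(2D), Gamma^u_vv = (2G F_v - G G_u - F G_v)/(2D), Gamma^v_uu = (2E F_u - E E_v - F E_u)/(2D), Gamma^v_uv = (E G_u - F E_v)/(2D), Gamma^v_vv = (E G_v - 2F F_v + F G_u)/(2D); substitute and cancel common factors

Answer: Gamma_uuu = (36*u - 24*v)/(52*u^2 + 16*u*v + 80*v^2 + 9), Gamma_uuv = (-24*u + 16*v)/(52*u^2 + 16*u*v + 80*v^2 + 9), Gamma_uvv = (-48*u + 32*v)/(52*u^2 + 16*u*v + 80*v^2 + 9), Gamma_vuu = (-24*u - 48*v)/(52*u^2 + 16*u*v + 80*v^2 + 9), Gamma_vuv = (16*u + 32*v)/(52*u^2 + 16*u*v + 80*v^2 + 9), Gamma_vvv = (32*u + 64*v)/(52*u^2 + 16*u*v + 80*v^2 + 9)


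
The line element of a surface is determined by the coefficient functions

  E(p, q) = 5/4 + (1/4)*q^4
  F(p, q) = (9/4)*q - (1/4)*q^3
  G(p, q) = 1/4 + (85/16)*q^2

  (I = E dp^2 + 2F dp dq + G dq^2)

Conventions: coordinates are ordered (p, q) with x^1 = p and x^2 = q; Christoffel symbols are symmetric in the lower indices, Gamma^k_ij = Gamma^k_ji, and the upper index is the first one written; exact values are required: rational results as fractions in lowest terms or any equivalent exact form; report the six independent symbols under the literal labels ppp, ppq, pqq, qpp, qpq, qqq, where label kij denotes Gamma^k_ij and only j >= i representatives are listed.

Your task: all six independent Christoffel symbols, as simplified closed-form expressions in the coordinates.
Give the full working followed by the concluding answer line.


E = 5/4 + (1/4)*q^4; F = (9/4)*q - (1/4)*q^3; G = 1/4 + (85/16)*q^2
Gamma^k_ij = (1/2) g^{kl} (d_i g_jl + d_j g_il - d_l g_ij), with g^inv = (1/(EG-F^2)) [[G, -F], [-F, E]]
first partials: E_p = 0, E_q = q^3, F_p = 0, F_q = 9/4 - (3/4)*q^2, G_p = 0, G_q = (85/8)*q
D = EG - F^2 = 5/16 + (101/64)*q^2 + (19/16)*q^4 + (81/64)*q^6
expanded: Gamma^p_pp = (G E_p - 2F F_p + F E_q)/(2D), Gamma^p_pq = (G E_q - F G_p)/(2D), Gamma^p_qq = (2G F_q - G G_p - F G_q)/(2D), Gamma^q_pp = (2E F_p - E E_q - F E_p)/(2D), Gamma^q_pq = (E G_p - F E_q)/(2D), Gamma^q_qq = (E G_q - 2F F_q + F G_p)/(2D); substitute and cancel common factors

Answer: Gamma_ppp = (-8*q^6 + 72*q^4)/(81*q^6 + 76*q^4 + 101*q^2 + 20), Gamma_ppq = (170*q^5 + 8*q^3)/(81*q^6 + 76*q^4 + 101*q^2 + 20), Gamma_pqq = (-170*q^4 - 12*q^2 + 36)/(81*q^6 + 76*q^4 + 101*q^2 + 20), Gamma_qpp = (-8*q^7 - 40*q^3)/(81*q^6 + 76*q^4 + 101*q^2 + 20), Gamma_qpq = (8*q^6 - 72*q^4)/(81*q^6 + 76*q^4 + 101*q^2 + 20), Gamma_qqq = (73*q^5 + 144*q^3 + 101*q)/(81*q^6 + 76*q^4 + 101*q^2 + 20)


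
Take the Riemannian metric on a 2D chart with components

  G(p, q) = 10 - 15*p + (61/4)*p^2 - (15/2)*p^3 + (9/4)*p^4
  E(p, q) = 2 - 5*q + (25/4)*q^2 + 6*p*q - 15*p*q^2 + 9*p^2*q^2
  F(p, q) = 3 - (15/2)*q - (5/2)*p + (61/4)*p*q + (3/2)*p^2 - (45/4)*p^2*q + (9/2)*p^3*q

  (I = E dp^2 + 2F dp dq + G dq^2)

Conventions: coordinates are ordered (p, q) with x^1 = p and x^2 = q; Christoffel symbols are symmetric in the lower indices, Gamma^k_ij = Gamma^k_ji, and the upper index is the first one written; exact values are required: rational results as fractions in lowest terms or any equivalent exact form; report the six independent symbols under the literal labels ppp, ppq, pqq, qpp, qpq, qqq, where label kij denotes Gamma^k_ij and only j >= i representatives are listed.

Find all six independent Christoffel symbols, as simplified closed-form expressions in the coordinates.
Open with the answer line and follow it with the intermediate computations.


Answer: Gamma_ppp = (36*p*q^2 - 30*q^2 + 12*q)/(9*p^4 - 30*p^3 + 36*p^2*q^2 + 61*p^2 - 60*p*q^2 + 24*p*q - 60*p + 25*q^2 - 20*q + 44), Gamma_ppq = (36*p^2*q - 60*p*q + 12*p + 25*q - 10)/(9*p^4 - 30*p^3 + 36*p^2*q^2 + 61*p^2 - 60*p*q^2 + 24*p*q - 60*p + 25*q^2 - 20*q + 44), Gamma_pqq = 0, Gamma_qpp = (18*p^2*q - 30*p*q + 36*q)/(9*p^4 - 30*p^3 + 36*p^2*q^2 + 61*p^2 - 60*p*q^2 + 24*p*q - 60*p + 25*q^2 - 20*q + 44), Gamma_qpq = (18*p^3 - 45*p^2 + 61*p - 30)/(9*p^4 - 30*p^3 + 36*p^2*q^2 + 61*p^2 - 60*p*q^2 + 24*p*q - 60*p + 25*q^2 - 20*q + 44), Gamma_qqq = 0

E = 2 - 5*q + (25/4)*q^2 + 6*p*q - 15*p*q^2 + 9*p^2*q^2; F = 3 - (15/2)*q - (5/2)*p + (61/4)*p*q + (3/2)*p^2 - (45/4)*p^2*q + (9/2)*p^3*q; G = 10 - 15*p + (61/4)*p^2 - (15/2)*p^3 + (9/4)*p^4
Gamma^k_ij = (1/2) g^{kl} (d_i g_jl + d_j g_il - d_l g_ij), with g^inv = (1/(EG-F^2)) [[G, -F], [-F, E]]
first partials: E_p = 6*q - 15*q^2 + 18*p*q^2, E_q = -5 + (25/2)*q + 6*p - 30*p*q + 18*p^2*q, F_p = -5/2 + (61/4)*q + 3*p - (45/2)*p*q + (27/2)*p^2*q, F_q = -15/2 + (61/4)*p - (45/4)*p^2 + (9/2)*p^3, G_p = -15 + (61/2)*p - (45/2)*p^2 + 9*p^3, G_q = 0
D = EG - F^2 = 11 - 5*q - 15*p + (25/4)*q^2 + 6*p*q + (61/4)*p^2 - 15*p*q^2 - (15/2)*p^3 + 9*p^2*q^2 + (9/4)*p^4
expanded: Gamma^p_pp = (G E_p - 2F F_p + F E_q)/(2D), Gamma^p_pq = (G E_q - F G_p)/(2D), Gamma^p_qq = (2G F_q - G G_p - F G_q)/(2D), Gamma^q_pp = (2E F_p - E E_q - F E_p)/(2D), Gamma^q_pq = (E G_p - F E_q)/(2D), Gamma^q_qq = (E G_q - 2F F_q + F G_p)/(2D); substitute and cancel common factors


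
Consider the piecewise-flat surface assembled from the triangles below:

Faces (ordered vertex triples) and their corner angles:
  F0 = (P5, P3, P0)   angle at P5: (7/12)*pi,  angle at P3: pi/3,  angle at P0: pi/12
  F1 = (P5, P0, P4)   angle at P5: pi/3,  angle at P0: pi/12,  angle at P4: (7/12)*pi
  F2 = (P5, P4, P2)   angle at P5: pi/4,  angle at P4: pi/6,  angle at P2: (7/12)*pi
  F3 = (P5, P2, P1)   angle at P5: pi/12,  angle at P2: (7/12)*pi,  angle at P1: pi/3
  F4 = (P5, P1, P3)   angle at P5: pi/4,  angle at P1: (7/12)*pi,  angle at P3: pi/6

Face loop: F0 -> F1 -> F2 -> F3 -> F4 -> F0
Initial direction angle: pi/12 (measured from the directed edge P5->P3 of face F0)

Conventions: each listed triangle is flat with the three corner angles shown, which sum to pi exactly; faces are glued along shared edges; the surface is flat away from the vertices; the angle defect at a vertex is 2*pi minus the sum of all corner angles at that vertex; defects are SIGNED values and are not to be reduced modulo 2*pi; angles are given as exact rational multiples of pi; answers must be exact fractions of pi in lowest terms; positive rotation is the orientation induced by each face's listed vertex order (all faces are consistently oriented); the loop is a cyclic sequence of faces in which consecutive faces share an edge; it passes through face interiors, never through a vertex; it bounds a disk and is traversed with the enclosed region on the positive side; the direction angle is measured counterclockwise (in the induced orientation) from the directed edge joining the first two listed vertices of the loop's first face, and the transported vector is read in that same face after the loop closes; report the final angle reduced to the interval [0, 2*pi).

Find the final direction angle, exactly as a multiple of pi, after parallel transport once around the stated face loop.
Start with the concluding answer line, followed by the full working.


Answer: final direction angle = (7/12)*pi

enclosed vertex P5: corner angles sum to (3/2)*pi, defect = 2*pi - (3/2)*pi = pi/2
adding the enclosed defects to the starting angle (mod 2*pi, induced orientation) gives the holonomy
final angle = pi/12 + pi/2 = (7/12)*pi (mod 2*pi)


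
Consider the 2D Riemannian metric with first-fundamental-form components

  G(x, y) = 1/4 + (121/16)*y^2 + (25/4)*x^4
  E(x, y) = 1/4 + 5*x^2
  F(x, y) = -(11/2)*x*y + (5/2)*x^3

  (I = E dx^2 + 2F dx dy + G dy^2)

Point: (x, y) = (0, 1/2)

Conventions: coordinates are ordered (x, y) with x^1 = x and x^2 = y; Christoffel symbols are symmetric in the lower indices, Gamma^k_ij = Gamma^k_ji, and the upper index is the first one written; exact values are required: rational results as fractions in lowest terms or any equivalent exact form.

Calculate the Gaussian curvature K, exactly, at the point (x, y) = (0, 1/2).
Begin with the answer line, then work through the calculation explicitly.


Answer: K = -22528/18769

E = 1/4, F = 0, G = 137/64, EG - F^2 = 137/256 at the point
E_x = 0, E_y = 0, F_x = -11/4, F_y = 0, G_x = 0, G_y = 121/16
E_yy = 0, F_xy = -11/2, G_xx = 0
Compute both Brioschi determinants and normalise by (EG - F^2)^2.
M1 = [[-E_yy/2 + F_xy - G_xx/2, E_x/2, F_x - E_y/2], [F_y - G_x/2, E, F], [G_y/2, F, G]] = [[-11/2, 0, -11/4], [0, 1/4, 0], [121/32, 0, 137/64]]; det M1 = -11/32
M2 = [[0, E_y/2, G_x/2], [E_y/2, E, F], [G_x/2, F, G]] = [[0, 0, 0], [0, 1/4, 0], [0, 0, 137/64]]; det M2 = 0
det M1 - det M2 = -11/32; K = -11/32 / (137/256)^2 = -22528/18769


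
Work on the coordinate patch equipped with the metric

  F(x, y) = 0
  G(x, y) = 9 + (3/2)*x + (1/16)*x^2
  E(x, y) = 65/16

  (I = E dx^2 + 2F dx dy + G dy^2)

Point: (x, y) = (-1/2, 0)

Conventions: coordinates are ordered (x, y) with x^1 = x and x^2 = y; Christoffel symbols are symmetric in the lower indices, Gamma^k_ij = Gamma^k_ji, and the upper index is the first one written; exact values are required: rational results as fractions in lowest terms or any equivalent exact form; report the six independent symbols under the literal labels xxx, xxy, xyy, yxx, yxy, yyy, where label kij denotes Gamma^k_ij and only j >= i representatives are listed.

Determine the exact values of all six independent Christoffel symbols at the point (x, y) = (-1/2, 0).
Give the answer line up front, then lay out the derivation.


Answer: Gamma_xxx = 0, Gamma_xxy = 0, Gamma_xyy = -23/130, Gamma_yxx = 0, Gamma_yxy = 2/23, Gamma_yyy = 0

E = 65/16, F = 0, G = 529/64 at the point
E_x = 0, E_y = 0, F_x = 0, F_y = 0, G_x = 23/16, G_y = 0
EG - F^2 = 34385/1024;  g^inv = (1024/34385) * [[529/64, 0], [0, 65/16]]
first-kind symbols [ij,l] = (1/2)(d_i g_jl + d_j g_il - d_l g_ij): [xx,x] = E_x/2 = 0, [xx,y] = F_x - E_y/2 = 0, [xy,x] = E_y/2 = 0, [xy,y] = G_x/2 = 23/32, [yy,x] = F_y - G_x/2 = -23/32, [yy,y] = G_y/2 = 0
Gamma^x_ij = (G*[ij,x] - F*[ij,y])/(EG - F^2), Gamma^y_ij = (E*[ij,y] - F*[ij,x])/(EG - F^2)


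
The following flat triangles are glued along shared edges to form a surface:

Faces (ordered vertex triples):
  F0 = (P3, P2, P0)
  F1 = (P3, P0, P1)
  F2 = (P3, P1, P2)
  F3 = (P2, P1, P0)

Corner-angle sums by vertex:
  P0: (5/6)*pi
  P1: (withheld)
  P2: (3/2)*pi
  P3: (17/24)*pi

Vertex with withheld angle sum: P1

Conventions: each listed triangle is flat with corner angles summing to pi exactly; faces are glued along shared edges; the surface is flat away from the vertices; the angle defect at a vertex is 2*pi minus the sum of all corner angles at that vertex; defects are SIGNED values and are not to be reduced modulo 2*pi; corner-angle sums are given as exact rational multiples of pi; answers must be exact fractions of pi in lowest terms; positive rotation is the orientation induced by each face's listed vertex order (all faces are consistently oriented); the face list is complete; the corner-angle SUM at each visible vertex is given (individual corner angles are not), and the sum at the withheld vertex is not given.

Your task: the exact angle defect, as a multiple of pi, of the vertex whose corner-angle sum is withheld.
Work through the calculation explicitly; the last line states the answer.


V = 4, E = 6, F = 4; chi = V - E + F = 2
Gauss-Bonnet: total defect = 2*pi*chi = 4*pi; visible defects sum to (71/24)*pi

Answer: defect(P1) = (25/24)*pi


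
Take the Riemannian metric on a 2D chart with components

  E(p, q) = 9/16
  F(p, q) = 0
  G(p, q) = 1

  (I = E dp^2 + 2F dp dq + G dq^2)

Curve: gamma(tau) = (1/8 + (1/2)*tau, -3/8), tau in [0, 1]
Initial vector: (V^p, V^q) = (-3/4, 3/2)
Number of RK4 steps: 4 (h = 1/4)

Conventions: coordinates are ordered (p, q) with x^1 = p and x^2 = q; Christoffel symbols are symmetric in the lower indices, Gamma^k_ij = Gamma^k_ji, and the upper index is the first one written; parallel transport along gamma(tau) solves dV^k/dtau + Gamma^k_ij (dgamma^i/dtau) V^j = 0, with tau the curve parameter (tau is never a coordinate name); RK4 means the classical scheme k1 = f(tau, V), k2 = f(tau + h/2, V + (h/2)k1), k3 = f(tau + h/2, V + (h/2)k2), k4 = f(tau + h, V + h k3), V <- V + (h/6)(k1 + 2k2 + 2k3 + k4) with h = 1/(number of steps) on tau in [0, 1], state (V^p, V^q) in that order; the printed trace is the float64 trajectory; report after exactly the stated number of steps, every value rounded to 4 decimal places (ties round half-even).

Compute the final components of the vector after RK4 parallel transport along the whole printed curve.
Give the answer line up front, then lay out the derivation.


Answer: V^p = -0.7500, V^q = 1.5000

gamma'(tau) = (1/2, 0); f(tau, V)^k = -Gamma^k_ij(gamma(tau)) gamma'^i(tau) V^j; h = 1/4; intermediate values shown to 6 dp
curve data and Christoffel symbols at the stage parameters:
  tau = 0.000000: gamma = (0.125000, -0.375000), gamma' = (0.500000, 0.000000); Gamma_ppp = 0.000000, Gamma_ppq = 0.000000, Gamma_pqq = 0.000000, Gamma_qpp = 0.000000, Gamma_qpq = 0.000000, Gamma_qqq = 0.000000
  tau = 0.125000: gamma = (0.187500, -0.375000), gamma' = (0.500000, 0.000000); Gamma_ppp = 0.000000, Gamma_ppq = 0.000000, Gamma_pqq = 0.000000, Gamma_qpp = 0.000000, Gamma_qpq = 0.000000, Gamma_qqq = 0.000000
  tau = 0.250000: gamma = (0.250000, -0.375000), gamma' = (0.500000, 0.000000); Gamma_ppp = 0.000000, Gamma_ppq = 0.000000, Gamma_pqq = 0.000000, Gamma_qpp = 0.000000, Gamma_qpq = 0.000000, Gamma_qqq = 0.000000
  tau = 0.375000: gamma = (0.312500, -0.375000), gamma' = (0.500000, 0.000000); Gamma_ppp = 0.000000, Gamma_ppq = 0.000000, Gamma_pqq = 0.000000, Gamma_qpp = 0.000000, Gamma_qpq = 0.000000, Gamma_qqq = 0.000000
  tau = 0.500000: gamma = (0.375000, -0.375000), gamma' = (0.500000, 0.000000); Gamma_ppp = 0.000000, Gamma_ppq = 0.000000, Gamma_pqq = 0.000000, Gamma_qpp = 0.000000, Gamma_qpq = 0.000000, Gamma_qqq = 0.000000
  tau = 0.625000: gamma = (0.437500, -0.375000), gamma' = (0.500000, 0.000000); Gamma_ppp = 0.000000, Gamma_ppq = 0.000000, Gamma_pqq = 0.000000, Gamma_qpp = 0.000000, Gamma_qpq = 0.000000, Gamma_qqq = 0.000000
  tau = 0.750000: gamma = (0.500000, -0.375000), gamma' = (0.500000, 0.000000); Gamma_ppp = 0.000000, Gamma_ppq = 0.000000, Gamma_pqq = 0.000000, Gamma_qpp = 0.000000, Gamma_qpq = 0.000000, Gamma_qqq = 0.000000
  tau = 0.875000: gamma = (0.562500, -0.375000), gamma' = (0.500000, 0.000000); Gamma_ppp = 0.000000, Gamma_ppq = 0.000000, Gamma_pqq = 0.000000, Gamma_qpp = 0.000000, Gamma_qpq = 0.000000, Gamma_qqq = 0.000000
  tau = 1.000000: gamma = (0.625000, -0.375000), gamma' = (0.500000, 0.000000); Gamma_ppp = 0.000000, Gamma_ppq = 0.000000, Gamma_pqq = 0.000000, Gamma_qpp = 0.000000, Gamma_qpq = 0.000000, Gamma_qqq = 0.000000
step 0: V^p = -0.7500, V^q = 1.5000
step 1: k1 = (0.000000, 0.000000), k2 = (0.000000, 0.000000), k3 = (0.000000, 0.000000), k4 = (0.000000, 0.000000); V <- V + (h/6)(k1 + 2k2 + 2k3 + k4): V^p = -0.7500, V^q = 1.5000
step 2: k1 = (0.000000, 0.000000), k2 = (0.000000, 0.000000), k3 = (0.000000, 0.000000), k4 = (0.000000, 0.000000); V <- V + (h/6)(k1 + 2k2 + 2k3 + k4): V^p = -0.7500, V^q = 1.5000
step 3: k1 = (0.000000, 0.000000), k2 = (0.000000, 0.000000), k3 = (0.000000, 0.000000), k4 = (0.000000, 0.000000); V <- V + (h/6)(k1 + 2k2 + 2k3 + k4): V^p = -0.7500, V^q = 1.5000
step 4: k1 = (0.000000, 0.000000), k2 = (0.000000, 0.000000), k3 = (0.000000, 0.000000), k4 = (0.000000, 0.000000); V <- V + (h/6)(k1 + 2k2 + 2k3 + k4): V^p = -0.7500, V^q = 1.5000


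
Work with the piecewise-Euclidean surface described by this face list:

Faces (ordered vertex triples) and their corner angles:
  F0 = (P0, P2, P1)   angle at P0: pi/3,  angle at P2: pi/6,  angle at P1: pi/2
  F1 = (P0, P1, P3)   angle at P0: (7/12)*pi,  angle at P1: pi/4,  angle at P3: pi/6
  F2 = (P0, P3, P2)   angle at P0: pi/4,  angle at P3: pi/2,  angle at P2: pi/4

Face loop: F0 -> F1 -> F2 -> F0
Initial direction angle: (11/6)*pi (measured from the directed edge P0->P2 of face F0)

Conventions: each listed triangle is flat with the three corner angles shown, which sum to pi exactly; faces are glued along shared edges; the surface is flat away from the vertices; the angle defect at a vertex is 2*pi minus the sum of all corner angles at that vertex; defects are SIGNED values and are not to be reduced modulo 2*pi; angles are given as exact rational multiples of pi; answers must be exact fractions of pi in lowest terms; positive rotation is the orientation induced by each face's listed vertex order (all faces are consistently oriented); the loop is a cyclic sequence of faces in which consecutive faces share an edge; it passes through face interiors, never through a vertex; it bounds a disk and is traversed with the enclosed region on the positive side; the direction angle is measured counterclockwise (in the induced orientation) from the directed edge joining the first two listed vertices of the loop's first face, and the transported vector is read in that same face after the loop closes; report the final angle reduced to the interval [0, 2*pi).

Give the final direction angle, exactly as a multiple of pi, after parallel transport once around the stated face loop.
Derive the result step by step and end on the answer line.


enclosed vertex P0: corner angles sum to (7/6)*pi, defect = 2*pi - (7/6)*pi = (5/6)*pi
final direction = starting direction + enclosed defect total, reduced mod 2*pi (induced orientation)
final angle = (11/6)*pi + (5/6)*pi = (2/3)*pi (mod 2*pi)

Answer: final direction angle = (2/3)*pi


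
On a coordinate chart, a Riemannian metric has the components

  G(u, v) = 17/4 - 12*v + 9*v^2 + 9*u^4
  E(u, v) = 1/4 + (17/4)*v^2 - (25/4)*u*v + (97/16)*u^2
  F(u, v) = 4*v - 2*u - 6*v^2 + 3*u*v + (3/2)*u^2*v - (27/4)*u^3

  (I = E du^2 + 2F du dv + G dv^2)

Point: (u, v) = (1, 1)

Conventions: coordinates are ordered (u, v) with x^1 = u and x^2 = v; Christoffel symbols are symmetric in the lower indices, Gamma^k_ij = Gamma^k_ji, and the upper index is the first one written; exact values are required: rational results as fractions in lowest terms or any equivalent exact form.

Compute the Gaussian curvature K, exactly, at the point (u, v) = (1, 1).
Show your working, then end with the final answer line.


E = 69/16, F = -25/4, G = 41/4, EG - F^2 = 329/64 at the point
E_u = 47/8, E_v = 9/4, F_u = -65/4, F_v = -7/2, G_u = 36, G_v = 6
E_vv = 17/2, F_uv = 6, G_uu = 108
Using the Brioschi determinant formula for K from the metric derivatives:
M1 = [[-E_vv/2 + F_uv - G_uu/2, E_u/2, F_u - E_v/2], [F_v - G_u/2, E, F], [G_v/2, F, G]] = [[-209/4, 47/16, -139/8], [-43/2, 69/16, -25/4], [3, -25/4, 41/4]]; det M1 = -457293/256
M2 = [[0, E_v/2, G_u/2], [E_v/2, E, F], [G_u/2, F, G]] = [[0, 9/8, 18], [9/8, 69/16, -25/4], [18, -25/4, 41/4]]; det M2 = -425817/256
det M1 - det M2 = -7869/64; K = -7869/64 / (329/64)^2 = -503616/108241

Answer: K = -503616/108241


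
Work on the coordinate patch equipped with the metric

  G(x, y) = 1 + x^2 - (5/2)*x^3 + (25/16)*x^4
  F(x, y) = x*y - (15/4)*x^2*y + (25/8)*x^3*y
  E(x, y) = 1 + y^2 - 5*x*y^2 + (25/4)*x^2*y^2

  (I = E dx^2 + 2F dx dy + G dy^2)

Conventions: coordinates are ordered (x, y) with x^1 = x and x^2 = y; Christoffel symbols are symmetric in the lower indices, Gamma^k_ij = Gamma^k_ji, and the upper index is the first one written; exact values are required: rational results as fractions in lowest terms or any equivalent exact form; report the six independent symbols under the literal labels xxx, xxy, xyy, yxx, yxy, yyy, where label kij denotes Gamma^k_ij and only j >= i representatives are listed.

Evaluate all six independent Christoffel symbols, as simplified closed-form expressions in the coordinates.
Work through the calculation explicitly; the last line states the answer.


E = 1 + y^2 - 5*x*y^2 + (25/4)*x^2*y^2; F = x*y - (15/4)*x^2*y + (25/8)*x^3*y; G = 1 + x^2 - (5/2)*x^3 + (25/16)*x^4
Gamma^k_ij = (1/2) g^{kl} (d_i g_jl + d_j g_il - d_l g_ij), with g^inv = (1/(EG-F^2)) [[G, -F], [-F, E]]
first partials: E_x = -5*y^2 + (25/2)*x*y^2, E_y = 2*y - 10*x*y + (25/2)*x^2*y, F_x = y - (15/2)*x*y + (75/8)*x^2*y, F_y = x - (15/4)*x^2 + (25/8)*x^3, G_x = 2*x - (15/2)*x^2 + (25/4)*x^3, G_y = 0
D = EG - F^2 = 1 + y^2 + x^2 - 5*x*y^2 - (5/2)*x^3 + (25/4)*x^2*y^2 + (25/16)*x^4
expanded: Gamma^x_xx = (G E_x - 2F F_x + F E_y)/(2D), Gamma^x_xy = (G E_y - F G_x)/(2D), Gamma^x_yy = (2G F_y - G G_x - F G_y)/(2D), Gamma^y_xx = (2E F_x - E E_y - F E_x)/(2D), Gamma^y_xy = (E G_x - F E_y)/(2D), Gamma^y_yy = (E G_y - 2F F_y + F G_x)/(2D); substitute and cancel common factors

Answer: Gamma_xxx = (100*x*y^2 - 40*y^2)/(25*x^4 - 40*x^3 + 100*x^2*y^2 + 16*x^2 - 80*x*y^2 + 16*y^2 + 16), Gamma_xxy = (100*x^2*y - 80*x*y + 16*y)/(25*x^4 - 40*x^3 + 100*x^2*y^2 + 16*x^2 - 80*x*y^2 + 16*y^2 + 16), Gamma_xyy = 0, Gamma_yxx = (50*x^2*y - 40*x*y)/(25*x^4 - 40*x^3 + 100*x^2*y^2 + 16*x^2 - 80*x*y^2 + 16*y^2 + 16), Gamma_yxy = (50*x^3 - 60*x^2 + 16*x)/(25*x^4 - 40*x^3 + 100*x^2*y^2 + 16*x^2 - 80*x*y^2 + 16*y^2 + 16), Gamma_yyy = 0


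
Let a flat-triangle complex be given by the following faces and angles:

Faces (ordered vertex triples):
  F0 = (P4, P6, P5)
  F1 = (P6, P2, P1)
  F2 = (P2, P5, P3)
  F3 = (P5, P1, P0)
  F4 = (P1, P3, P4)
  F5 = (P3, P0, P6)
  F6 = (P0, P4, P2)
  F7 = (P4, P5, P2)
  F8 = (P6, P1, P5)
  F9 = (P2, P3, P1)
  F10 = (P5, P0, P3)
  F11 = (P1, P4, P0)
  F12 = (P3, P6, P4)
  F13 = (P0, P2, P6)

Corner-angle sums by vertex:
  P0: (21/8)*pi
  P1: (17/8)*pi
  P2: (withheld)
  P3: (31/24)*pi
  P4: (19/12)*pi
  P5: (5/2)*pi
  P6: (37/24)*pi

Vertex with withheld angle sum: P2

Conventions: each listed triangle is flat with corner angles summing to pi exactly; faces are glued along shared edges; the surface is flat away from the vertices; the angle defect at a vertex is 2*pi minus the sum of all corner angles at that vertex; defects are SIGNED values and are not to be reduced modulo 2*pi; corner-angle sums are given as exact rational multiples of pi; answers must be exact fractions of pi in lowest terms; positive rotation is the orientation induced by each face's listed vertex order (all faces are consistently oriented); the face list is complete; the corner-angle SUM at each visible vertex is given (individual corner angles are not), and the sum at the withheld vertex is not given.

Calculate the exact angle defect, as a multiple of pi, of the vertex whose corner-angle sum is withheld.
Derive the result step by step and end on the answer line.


V = 7, E = 21, F = 14; chi = V - E + F = 0
Gauss-Bonnet: total defect = 2*pi*chi = 0; visible defects sum to pi/3

Answer: defect(P2) = -pi/3


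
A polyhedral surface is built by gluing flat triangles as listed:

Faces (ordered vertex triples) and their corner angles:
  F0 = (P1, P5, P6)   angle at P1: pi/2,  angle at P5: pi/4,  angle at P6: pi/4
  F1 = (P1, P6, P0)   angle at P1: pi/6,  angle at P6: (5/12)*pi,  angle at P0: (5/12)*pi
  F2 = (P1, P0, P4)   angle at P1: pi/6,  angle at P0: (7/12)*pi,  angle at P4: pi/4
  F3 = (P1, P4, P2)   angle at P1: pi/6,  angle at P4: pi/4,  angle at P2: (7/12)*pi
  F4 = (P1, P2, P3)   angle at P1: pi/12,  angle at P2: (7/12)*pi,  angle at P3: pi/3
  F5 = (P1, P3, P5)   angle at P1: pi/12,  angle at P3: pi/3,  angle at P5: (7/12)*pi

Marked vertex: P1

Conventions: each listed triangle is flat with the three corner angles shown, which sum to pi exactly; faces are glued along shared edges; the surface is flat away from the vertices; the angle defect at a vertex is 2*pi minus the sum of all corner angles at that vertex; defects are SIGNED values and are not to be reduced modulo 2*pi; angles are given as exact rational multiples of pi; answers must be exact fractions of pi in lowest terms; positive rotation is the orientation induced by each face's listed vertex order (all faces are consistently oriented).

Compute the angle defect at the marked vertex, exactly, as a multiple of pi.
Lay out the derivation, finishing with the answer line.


Sum of corner angles at P1: (7/6)*pi
defect = 2*pi - (7/6)*pi

Answer: defect(P1) = (5/6)*pi


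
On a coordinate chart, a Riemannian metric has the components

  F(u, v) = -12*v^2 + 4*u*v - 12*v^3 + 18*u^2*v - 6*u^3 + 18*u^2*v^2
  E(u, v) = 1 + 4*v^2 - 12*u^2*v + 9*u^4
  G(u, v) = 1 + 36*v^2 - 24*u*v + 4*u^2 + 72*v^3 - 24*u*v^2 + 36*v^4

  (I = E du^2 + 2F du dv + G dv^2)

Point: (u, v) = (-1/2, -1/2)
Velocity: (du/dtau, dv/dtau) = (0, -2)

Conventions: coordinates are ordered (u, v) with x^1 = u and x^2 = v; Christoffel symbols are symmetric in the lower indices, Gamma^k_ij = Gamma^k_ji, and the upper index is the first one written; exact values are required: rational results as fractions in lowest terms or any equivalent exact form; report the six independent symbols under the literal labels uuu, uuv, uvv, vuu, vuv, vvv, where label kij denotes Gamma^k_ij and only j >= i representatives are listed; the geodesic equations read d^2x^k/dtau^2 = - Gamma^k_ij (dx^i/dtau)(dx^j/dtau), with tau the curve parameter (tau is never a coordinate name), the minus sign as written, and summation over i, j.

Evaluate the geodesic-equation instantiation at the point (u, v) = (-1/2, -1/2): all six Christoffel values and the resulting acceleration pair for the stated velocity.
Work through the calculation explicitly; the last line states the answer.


E = 65/16, F = -7/8, G = 5/4 at the point
E_u = -21/2, E_v = -7, F_u = -2, F_v = 1, G_u = 2, G_v = 0
EG - F^2 = 69/16;  g^inv = (16/69) * [[5/4, 7/8], [7/8, 65/16]]
first-kind symbols [ij,l] = (1/2)(d_i g_jl + d_j g_il - d_l g_ij): [uu,u] = E_u/2 = -21/4, [uu,v] = F_u - E_v/2 = 3/2, [uv,u] = E_v/2 = -7/2, [uv,v] = G_u/2 = 1, [vv,u] = F_v - G_u/2 = 0, [vv,v] = G_v/2 = 0
Gamma^u_ij = (G*[ij,u] - F*[ij,v])/(EG - F^2), Gamma^v_ij = (E*[ij,v] - F*[ij,u])/(EG - F^2)
Gamma_uuu = -28/23, Gamma_uuv = -56/69, Gamma_uvv = 0, Gamma_vuu = 8/23, Gamma_vuv = 16/69, Gamma_vvv = 0
d^2u/dtau^2 = -(Gamma_uuu*(0)^2 + 2*Gamma_uuv*(0)*(-2) + Gamma_uvv*(-2)^2) = 0
d^2v/dtau^2 = -(Gamma_vuu*(0)^2 + 2*Gamma_vuv*(0)*(-2) + Gamma_vvv*(-2)^2) = 0

Answer: Gamma_uuu = -28/23, Gamma_uuv = -56/69, Gamma_uvv = 0, Gamma_vuu = 8/23, Gamma_vuv = 16/69, Gamma_vvv = 0; accelerations (d^2u/dtau^2, d^2v/dtau^2) = (0, 0)


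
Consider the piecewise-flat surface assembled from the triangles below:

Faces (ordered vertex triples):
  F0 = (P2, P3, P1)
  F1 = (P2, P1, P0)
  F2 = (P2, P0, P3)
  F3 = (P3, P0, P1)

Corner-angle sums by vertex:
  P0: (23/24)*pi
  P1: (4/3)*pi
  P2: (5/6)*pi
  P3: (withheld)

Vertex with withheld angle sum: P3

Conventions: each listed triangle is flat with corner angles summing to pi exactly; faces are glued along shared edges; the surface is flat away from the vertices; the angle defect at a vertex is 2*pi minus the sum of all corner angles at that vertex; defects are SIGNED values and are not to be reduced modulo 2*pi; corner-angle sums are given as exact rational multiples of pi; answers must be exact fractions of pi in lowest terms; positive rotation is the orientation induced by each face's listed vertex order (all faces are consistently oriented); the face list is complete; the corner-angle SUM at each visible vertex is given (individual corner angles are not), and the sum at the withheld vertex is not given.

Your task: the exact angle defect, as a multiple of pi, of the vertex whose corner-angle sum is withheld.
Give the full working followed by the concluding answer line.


V = 4, E = 6, F = 4; chi = V - E + F = 2
Gauss-Bonnet: total defect = 2*pi*chi = 4*pi; visible defects sum to (23/8)*pi

Answer: defect(P3) = (9/8)*pi


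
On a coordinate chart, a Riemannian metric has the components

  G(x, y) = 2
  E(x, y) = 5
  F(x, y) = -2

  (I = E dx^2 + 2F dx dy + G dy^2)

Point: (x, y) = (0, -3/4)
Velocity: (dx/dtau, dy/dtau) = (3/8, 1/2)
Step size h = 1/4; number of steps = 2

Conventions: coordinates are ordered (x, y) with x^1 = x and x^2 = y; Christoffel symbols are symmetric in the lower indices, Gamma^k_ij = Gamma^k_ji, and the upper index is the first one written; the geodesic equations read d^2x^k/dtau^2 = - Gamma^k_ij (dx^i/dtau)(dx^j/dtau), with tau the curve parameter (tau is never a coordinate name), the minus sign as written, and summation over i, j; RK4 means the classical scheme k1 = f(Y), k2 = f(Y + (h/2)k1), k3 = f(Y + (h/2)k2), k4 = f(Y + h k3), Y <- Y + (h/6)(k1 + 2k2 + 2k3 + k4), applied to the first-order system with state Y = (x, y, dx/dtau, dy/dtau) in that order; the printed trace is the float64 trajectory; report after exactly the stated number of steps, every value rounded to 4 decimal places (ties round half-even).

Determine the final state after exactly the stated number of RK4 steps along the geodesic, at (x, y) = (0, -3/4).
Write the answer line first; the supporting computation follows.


Answer: x = 0.1875, y = -0.5000, dx/dtau = 0.3750, dy/dtau = 0.5000

f(Y) = (dx/dtau, dy/dtau, -Gamma^x_ij Y'^i Y'^j, -Gamma^y_ij Y'^i Y'^j) with the Gammas evaluated at the stage position; h = 0.250000; intermediate values shown to 6 dp
step 0: x = 0.0000, y = -0.7500, dx/dtau = 0.3750, dy/dtau = 0.5000
step 1:
  k1: at (x, y) = (0.000000, -0.750000), (dx/dtau, dy/dtau) = (0.375000, 0.500000); Gamma_xxx = 0.000000, Gamma_xxy = 0.000000, Gamma_xyy = 0.000000, Gamma_yxx = 0.000000, Gamma_yxy = 0.000000, Gamma_yyy = 0.000000; k1 = (0.375000, 0.500000, 0.000000, 0.000000)
  k2: at (x, y) = (0.046875, -0.687500), (dx/dtau, dy/dtau) = (0.375000, 0.500000); Gamma_xxx = 0.000000, Gamma_xxy = 0.000000, Gamma_xyy = 0.000000, Gamma_yxx = 0.000000, Gamma_yxy = 0.000000, Gamma_yyy = 0.000000; k2 = (0.375000, 0.500000, 0.000000, 0.000000)
  k3: at (x, y) = (0.046875, -0.687500), (dx/dtau, dy/dtau) = (0.375000, 0.500000); Gamma_xxx = 0.000000, Gamma_xxy = 0.000000, Gamma_xyy = 0.000000, Gamma_yxx = 0.000000, Gamma_yxy = 0.000000, Gamma_yyy = 0.000000; k3 = (0.375000, 0.500000, 0.000000, 0.000000)
  k4: at (x, y) = (0.093750, -0.625000), (dx/dtau, dy/dtau) = (0.375000, 0.500000); Gamma_xxx = 0.000000, Gamma_xxy = 0.000000, Gamma_xyy = 0.000000, Gamma_yxx = 0.000000, Gamma_yxy = 0.000000, Gamma_yyy = 0.000000; k4 = (0.375000, 0.500000, 0.000000, 0.000000)
  Y <- Y + (h/6)(k1 + 2k2 + 2k3 + k4): x = 0.0938, y = -0.6250, dx/dtau = 0.3750, dy/dtau = 0.5000
step 2:
  k1: at (x, y) = (0.093750, -0.625000), (dx/dtau, dy/dtau) = (0.375000, 0.500000); Gamma_xxx = 0.000000, Gamma_xxy = 0.000000, Gamma_xyy = 0.000000, Gamma_yxx = 0.000000, Gamma_yxy = 0.000000, Gamma_yyy = 0.000000; k1 = (0.375000, 0.500000, 0.000000, 0.000000)
  k2: at (x, y) = (0.140625, -0.562500), (dx/dtau, dy/dtau) = (0.375000, 0.500000); Gamma_xxx = 0.000000, Gamma_xxy = 0.000000, Gamma_xyy = 0.000000, Gamma_yxx = 0.000000, Gamma_yxy = 0.000000, Gamma_yyy = 0.000000; k2 = (0.375000, 0.500000, 0.000000, 0.000000)
  k3: at (x, y) = (0.140625, -0.562500), (dx/dtau, dy/dtau) = (0.375000, 0.500000); Gamma_xxx = 0.000000, Gamma_xxy = 0.000000, Gamma_xyy = 0.000000, Gamma_yxx = 0.000000, Gamma_yxy = 0.000000, Gamma_yyy = 0.000000; k3 = (0.375000, 0.500000, 0.000000, 0.000000)
  k4: at (x, y) = (0.187500, -0.500000), (dx/dtau, dy/dtau) = (0.375000, 0.500000); Gamma_xxx = 0.000000, Gamma_xxy = 0.000000, Gamma_xyy = 0.000000, Gamma_yxx = 0.000000, Gamma_yxy = 0.000000, Gamma_yyy = 0.000000; k4 = (0.375000, 0.500000, 0.000000, 0.000000)
  Y <- Y + (h/6)(k1 + 2k2 + 2k3 + k4): x = 0.1875, y = -0.5000, dx/dtau = 0.3750, dy/dtau = 0.5000


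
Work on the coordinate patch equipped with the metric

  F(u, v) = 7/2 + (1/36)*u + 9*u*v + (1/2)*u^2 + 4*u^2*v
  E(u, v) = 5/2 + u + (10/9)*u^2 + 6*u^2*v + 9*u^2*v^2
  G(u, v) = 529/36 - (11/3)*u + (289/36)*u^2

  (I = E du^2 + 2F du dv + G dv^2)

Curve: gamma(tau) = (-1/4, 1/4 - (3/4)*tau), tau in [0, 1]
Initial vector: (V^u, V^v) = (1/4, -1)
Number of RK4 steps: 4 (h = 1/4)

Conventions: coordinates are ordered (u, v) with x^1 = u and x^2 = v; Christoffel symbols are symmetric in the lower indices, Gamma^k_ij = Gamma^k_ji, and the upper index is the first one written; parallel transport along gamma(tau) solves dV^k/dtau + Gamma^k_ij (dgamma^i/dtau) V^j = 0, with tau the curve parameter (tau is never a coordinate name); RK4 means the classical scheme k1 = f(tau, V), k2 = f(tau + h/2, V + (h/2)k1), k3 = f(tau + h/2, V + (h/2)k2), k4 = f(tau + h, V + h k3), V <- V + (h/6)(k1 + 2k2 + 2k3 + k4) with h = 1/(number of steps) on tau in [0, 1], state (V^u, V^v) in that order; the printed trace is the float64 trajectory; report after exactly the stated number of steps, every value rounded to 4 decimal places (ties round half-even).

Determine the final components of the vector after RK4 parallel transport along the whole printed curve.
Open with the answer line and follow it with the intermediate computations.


Answer: V^u = -0.7757, V^v = -0.7193

gamma'(tau) = (0, -3/4); f(tau, V)^k = -Gamma^k_ij(gamma(tau)) gamma'^i(tau) V^j; h = 1/4; intermediate values shown to 6 dp
curve data and Christoffel symbols at the stage parameters:
  tau = 0.000000: gamma = (-0.250000, 0.250000), gamma' = (0.000000, -0.750000); Gamma_uuu = -0.275733, Gamma_uuv = 0.557731, Gamma_uvv = 0.978505, Gamma_vuu = 0.126207, Gamma_vuv = -0.343020, Gamma_vvv = -0.183661
  tau = 0.125000: gamma = (-0.250000, 0.156250), gamma' = (0.000000, -0.750000); Gamma_uuu = -0.106142, Gamma_uuv = 0.594261, Gamma_uvv = 1.050653, Gamma_vuu = 0.058155, Gamma_vuv = -0.356792, Gamma_vvv = -0.209429
  tau = 0.250000: gamma = (-0.250000, 0.062500), gamma' = (0.000000, -0.750000); Gamma_uuu = 0.074475, Gamma_uuv = 0.634446, Gamma_uvv = 1.130439, Gamma_vuu = -0.016170, Gamma_vuv = -0.372185, Gamma_vvv = -0.238487
  tau = 0.375000: gamma = (-0.250000, -0.031250), gamma' = (0.000000, -0.750000); Gamma_uuu = 0.266843, Gamma_uuv = 0.678743, Gamma_uvv = 1.218862, Gamma_vuu = -0.097314, Gamma_vuv = -0.389428, Gamma_vvv = -0.271325
  tau = 0.500000: gamma = (-0.250000, -0.125000), gamma' = (0.000000, -0.750000); Gamma_uuu = 0.471661, Gamma_uuv = 0.727670, Gamma_uvv = 1.317064, Gamma_vuu = -0.185852, Gamma_vuv = -0.408787, Gamma_vvv = -0.308512
  tau = 0.625000: gamma = (-0.250000, -0.218750), gamma' = (0.000000, -0.750000); Gamma_uuu = 0.689557, Gamma_uuv = 0.781810, Gamma_uvv = 1.426344, Gamma_vuu = -0.282372, Gamma_vuv = -0.430567, Gamma_vvv = -0.350708
  tau = 0.750000: gamma = (-0.250000, -0.312500), gamma' = (0.000000, -0.750000); Gamma_uuu = 0.921026, Gamma_uuv = 0.841816, Gamma_uvv = 1.548171, Gamma_vuu = -0.387458, Gamma_vuv = -0.455117, Gamma_vvv = -0.398678
  tau = 0.875000: gamma = (-0.250000, -0.406250), gamma' = (0.000000, -0.750000); Gamma_uuu = 1.166342, Gamma_uuv = 0.908415, Gamma_uvv = 1.684195, Gamma_vuu = -0.501659, Gamma_vuv = -0.482838, Gamma_vvv = -0.453304
  tau = 1.000000: gamma = (-0.250000, -0.500000), gamma' = (0.000000, -0.750000); Gamma_uuu = 1.425427, Gamma_uuv = 0.982400, Gamma_uvv = 1.836246, Gamma_vuu = -0.625435, Gamma_vuv = -0.514183, Gamma_vvv = -0.515597
step 0: V^u = 0.2500, V^v = -1.0000
step 1: k1 = (-0.629304, 0.073429), k2 = (-0.704393, 0.109781), k3 = (-0.704996, 0.111579), k4 = (-0.789086, 0.153289); V <- V + (h/6)(k1 + 2k2 + 2k3 + k4): V^u = 0.0735, V^v = -0.9721
step 2: k1 = (-0.789230, 0.153373), k2 = (-0.883952, 0.201277), k3 = (-0.884505, 0.203517), k4 = (-0.990581, 0.258433); V <- V + (h/6)(k1 + 2k2 + 2k3 + k4): V^u = -0.1481, V^v = -0.9212
step 3: k1 = (-0.990789, 0.258554), k2 = (-1.110350, 0.321619), k3 = (-1.110680, 0.324372), k4 = (-1.244292, 0.396528); V <- V + (h/6)(k1 + 2k2 + 2k3 + k4): V^u = -0.4263, V^v = -0.8401
step 4: k1 = (-1.244595, 0.396703), k2 = (-1.394950, 0.479464), k3 = (-1.394687, 0.482753), k4 = (-1.561740, 0.577046); V <- V + (h/6)(k1 + 2k2 + 2k3 + k4): V^u = -0.7757, V^v = -0.7193


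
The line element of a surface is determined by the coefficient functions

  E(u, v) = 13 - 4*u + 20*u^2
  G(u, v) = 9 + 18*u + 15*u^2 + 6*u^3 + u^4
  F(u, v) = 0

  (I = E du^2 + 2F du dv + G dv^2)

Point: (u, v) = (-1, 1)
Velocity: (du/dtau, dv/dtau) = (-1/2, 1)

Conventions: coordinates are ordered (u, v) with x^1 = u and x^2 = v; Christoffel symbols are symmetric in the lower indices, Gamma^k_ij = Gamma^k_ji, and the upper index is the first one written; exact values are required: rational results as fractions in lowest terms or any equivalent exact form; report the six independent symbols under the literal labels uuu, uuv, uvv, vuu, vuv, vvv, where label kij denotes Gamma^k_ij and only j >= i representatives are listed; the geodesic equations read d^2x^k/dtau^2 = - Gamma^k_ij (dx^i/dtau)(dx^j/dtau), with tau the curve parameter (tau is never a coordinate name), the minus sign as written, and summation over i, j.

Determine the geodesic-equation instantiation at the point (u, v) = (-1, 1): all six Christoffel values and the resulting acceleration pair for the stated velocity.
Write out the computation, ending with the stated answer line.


E = 37, F = 0, G = 1 at the point
E_u = -44, E_v = 0, F_u = 0, F_v = 0, G_u = 2, G_v = 0
EG - F^2 = 37;  g^inv = (1/37) * [[1, 0], [0, 37]]
first-kind symbols [ij,l] = (1/2)(d_i g_jl + d_j g_il - d_l g_ij): [uu,u] = E_u/2 = -22, [uu,v] = F_u - E_v/2 = 0, [uv,u] = E_v/2 = 0, [uv,v] = G_u/2 = 1, [vv,u] = F_v - G_u/2 = -1, [vv,v] = G_v/2 = 0
Gamma^u_ij = (G*[ij,u] - F*[ij,v])/(EG - F^2), Gamma^v_ij = (E*[ij,v] - F*[ij,u])/(EG - F^2)
Gamma_uuu = -22/37, Gamma_uuv = 0, Gamma_uvv = -1/37, Gamma_vuu = 0, Gamma_vuv = 1, Gamma_vvv = 0
d^2u/dtau^2 = -(Gamma_uuu*(-1/2)^2 + 2*Gamma_uuv*(-1/2)*(1) + Gamma_uvv*(1)^2) = 13/74
d^2v/dtau^2 = -(Gamma_vuu*(-1/2)^2 + 2*Gamma_vuv*(-1/2)*(1) + Gamma_vvv*(1)^2) = 1

Answer: Gamma_uuu = -22/37, Gamma_uuv = 0, Gamma_uvv = -1/37, Gamma_vuu = 0, Gamma_vuv = 1, Gamma_vvv = 0; accelerations (d^2u/dtau^2, d^2v/dtau^2) = (13/74, 1)


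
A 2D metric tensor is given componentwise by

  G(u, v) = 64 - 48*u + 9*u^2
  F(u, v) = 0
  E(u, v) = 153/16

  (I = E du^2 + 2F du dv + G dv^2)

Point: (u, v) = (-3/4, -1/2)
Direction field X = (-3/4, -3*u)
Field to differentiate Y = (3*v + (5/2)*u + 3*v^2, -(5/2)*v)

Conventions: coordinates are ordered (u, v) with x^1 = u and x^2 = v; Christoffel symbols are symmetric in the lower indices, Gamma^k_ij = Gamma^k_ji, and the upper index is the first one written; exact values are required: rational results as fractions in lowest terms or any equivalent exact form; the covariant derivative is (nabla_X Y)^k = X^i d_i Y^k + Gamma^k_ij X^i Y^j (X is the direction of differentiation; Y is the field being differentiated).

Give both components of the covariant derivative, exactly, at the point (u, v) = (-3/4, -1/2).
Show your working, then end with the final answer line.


E = 153/16, F = 0, G = 1681/16 at the point
E_u = 0, E_v = 0, F_u = 0, F_v = 0, G_u = -123/2, G_v = 0
EG - F^2 = 257193/256;  g^inv = (256/257193) * [[1681/16, 0], [0, 153/16]]
first-kind symbols [ij,l] = (1/2)(d_i g_jl + d_j g_il - d_l g_ij): [uu,u] = E_u/2 = 0, [uu,v] = F_u - E_v/2 = 0, [uv,u] = E_v/2 = 0, [uv,v] = G_u/2 = -123/4, [vv,u] = F_v - G_u/2 = 123/4, [vv,v] = G_v/2 = 0
Gamma^u_ij = (G*[ij,u] - F*[ij,v])/(EG - F^2), Gamma^v_ij = (E*[ij,v] - F*[ij,u])/(EG - F^2)
Gamma_uuu = 0, Gamma_uuv = 0, Gamma_uvv = 164/51, Gamma_vuu = 0, Gamma_vuv = -12/41, Gamma_vvv = 0
X = (-3/4, 9/4), Y = (-21/8, 5/4) at the point

Answer: (nabla_X Y)^u = 975/136, (nabla_X Y)^v = -297/82


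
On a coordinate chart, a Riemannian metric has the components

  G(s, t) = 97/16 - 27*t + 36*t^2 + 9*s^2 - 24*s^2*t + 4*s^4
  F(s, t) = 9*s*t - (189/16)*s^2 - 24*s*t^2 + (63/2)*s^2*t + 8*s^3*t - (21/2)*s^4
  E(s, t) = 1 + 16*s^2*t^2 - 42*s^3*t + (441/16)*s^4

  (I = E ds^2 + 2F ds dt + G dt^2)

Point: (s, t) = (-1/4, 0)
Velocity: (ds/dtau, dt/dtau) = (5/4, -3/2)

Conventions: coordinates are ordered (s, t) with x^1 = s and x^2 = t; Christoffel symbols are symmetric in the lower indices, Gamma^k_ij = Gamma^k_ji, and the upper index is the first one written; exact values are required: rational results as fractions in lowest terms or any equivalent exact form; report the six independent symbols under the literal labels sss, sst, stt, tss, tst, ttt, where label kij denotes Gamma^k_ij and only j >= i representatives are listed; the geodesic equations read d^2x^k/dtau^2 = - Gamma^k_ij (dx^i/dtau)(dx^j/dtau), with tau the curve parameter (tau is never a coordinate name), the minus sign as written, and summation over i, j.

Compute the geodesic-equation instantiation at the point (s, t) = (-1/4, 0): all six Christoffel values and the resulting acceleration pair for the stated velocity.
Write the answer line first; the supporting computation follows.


Answer: Gamma_sss = -3528/27641, Gamma_sst = 1344/27641, Gamma_stt = 8064/27641, Gamma_tss = 25536/27641, Gamma_tst = -9728/27641, Gamma_ttt = -58368/27641; accelerations (d^2s/dtau^2, d^2t/dtau^2) = (-15183/55282, 54948/27641)

E = 4537/4096, F = -399/512, G = 425/64 at the point
E_s = -441/256, E_t = 21/32, F_s = 105/16, F_t = -13/32, G_s = -19/4, G_t = -57/2
EG - F^2 = 27641/4096;  g^inv = (4096/27641) * [[425/64, 399/512], [399/512, 4537/4096]]
first-kind symbols [ij,l] = (1/2)(d_i g_jl + d_j g_il - d_l g_ij): [ss,s] = E_s/2 = -441/512, [ss,t] = F_s - E_t/2 = 399/64, [st,s] = E_t/2 = 21/64, [st,t] = G_s/2 = -19/8, [tt,s] = F_t - G_s/2 = 63/32, [tt,t] = G_t/2 = -57/4
Gamma^s_ij = (G*[ij,s] - F*[ij,t])/(EG - F^2), Gamma^t_ij = (E*[ij,t] - F*[ij,s])/(EG - F^2)
Gamma_sss = -3528/27641, Gamma_sst = 1344/27641, Gamma_stt = 8064/27641, Gamma_tss = 25536/27641, Gamma_tst = -9728/27641, Gamma_ttt = -58368/27641
d^2s/dtau^2 = -(Gamma_sss*(5/4)^2 + 2*Gamma_sst*(5/4)*(-3/2) + Gamma_stt*(-3/2)^2) = -15183/55282
d^2t/dtau^2 = -(Gamma_tss*(5/4)^2 + 2*Gamma_tst*(5/4)*(-3/2) + Gamma_ttt*(-3/2)^2) = 54948/27641
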